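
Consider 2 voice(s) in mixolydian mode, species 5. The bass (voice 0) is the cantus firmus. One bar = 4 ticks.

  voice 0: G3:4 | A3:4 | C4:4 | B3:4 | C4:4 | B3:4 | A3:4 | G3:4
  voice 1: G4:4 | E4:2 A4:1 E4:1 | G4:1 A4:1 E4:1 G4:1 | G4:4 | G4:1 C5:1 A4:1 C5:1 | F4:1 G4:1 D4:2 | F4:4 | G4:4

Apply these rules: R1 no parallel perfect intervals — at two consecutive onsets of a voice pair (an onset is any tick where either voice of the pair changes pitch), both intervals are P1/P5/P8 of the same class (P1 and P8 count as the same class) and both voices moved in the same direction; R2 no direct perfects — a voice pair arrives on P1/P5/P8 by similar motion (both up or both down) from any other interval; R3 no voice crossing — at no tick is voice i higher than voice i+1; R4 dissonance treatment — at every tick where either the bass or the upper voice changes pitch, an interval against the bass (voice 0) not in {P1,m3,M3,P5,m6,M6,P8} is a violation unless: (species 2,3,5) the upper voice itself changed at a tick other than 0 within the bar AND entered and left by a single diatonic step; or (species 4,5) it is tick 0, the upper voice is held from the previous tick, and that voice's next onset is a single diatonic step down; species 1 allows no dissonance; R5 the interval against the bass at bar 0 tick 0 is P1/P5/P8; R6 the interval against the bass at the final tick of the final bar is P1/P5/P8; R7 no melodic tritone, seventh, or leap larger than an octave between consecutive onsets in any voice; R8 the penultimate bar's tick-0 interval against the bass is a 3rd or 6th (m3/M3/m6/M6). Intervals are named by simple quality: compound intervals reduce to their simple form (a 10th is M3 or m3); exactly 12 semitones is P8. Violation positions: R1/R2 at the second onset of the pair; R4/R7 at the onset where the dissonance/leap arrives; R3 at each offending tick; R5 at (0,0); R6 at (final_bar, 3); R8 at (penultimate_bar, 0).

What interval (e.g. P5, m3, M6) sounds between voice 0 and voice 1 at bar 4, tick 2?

voice 0=C4 voice 1=A4 -> M6

M6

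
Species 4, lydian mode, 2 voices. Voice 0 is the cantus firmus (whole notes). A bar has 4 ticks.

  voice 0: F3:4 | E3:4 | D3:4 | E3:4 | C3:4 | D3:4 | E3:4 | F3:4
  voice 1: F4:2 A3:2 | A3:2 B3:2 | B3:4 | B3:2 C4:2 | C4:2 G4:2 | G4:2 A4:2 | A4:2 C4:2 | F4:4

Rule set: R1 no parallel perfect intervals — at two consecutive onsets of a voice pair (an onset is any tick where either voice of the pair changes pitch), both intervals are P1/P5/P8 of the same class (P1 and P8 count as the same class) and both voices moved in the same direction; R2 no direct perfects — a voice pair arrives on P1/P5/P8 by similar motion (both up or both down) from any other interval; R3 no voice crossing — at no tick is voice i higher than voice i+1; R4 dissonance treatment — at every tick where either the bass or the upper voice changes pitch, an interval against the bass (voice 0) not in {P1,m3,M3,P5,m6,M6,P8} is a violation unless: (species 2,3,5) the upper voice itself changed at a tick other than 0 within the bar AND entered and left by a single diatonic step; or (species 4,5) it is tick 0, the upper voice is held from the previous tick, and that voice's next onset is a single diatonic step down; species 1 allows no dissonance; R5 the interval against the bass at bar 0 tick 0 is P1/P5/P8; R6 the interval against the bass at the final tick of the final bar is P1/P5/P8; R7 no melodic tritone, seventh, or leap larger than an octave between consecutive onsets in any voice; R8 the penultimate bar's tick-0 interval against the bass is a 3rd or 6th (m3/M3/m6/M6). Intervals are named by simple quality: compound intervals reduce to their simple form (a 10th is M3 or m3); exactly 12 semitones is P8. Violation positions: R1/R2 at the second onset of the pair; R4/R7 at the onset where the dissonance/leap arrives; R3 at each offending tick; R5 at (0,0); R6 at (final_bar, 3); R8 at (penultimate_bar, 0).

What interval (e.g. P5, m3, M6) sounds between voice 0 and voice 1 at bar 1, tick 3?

P5

voice 0=E3 voice 1=B3 -> P5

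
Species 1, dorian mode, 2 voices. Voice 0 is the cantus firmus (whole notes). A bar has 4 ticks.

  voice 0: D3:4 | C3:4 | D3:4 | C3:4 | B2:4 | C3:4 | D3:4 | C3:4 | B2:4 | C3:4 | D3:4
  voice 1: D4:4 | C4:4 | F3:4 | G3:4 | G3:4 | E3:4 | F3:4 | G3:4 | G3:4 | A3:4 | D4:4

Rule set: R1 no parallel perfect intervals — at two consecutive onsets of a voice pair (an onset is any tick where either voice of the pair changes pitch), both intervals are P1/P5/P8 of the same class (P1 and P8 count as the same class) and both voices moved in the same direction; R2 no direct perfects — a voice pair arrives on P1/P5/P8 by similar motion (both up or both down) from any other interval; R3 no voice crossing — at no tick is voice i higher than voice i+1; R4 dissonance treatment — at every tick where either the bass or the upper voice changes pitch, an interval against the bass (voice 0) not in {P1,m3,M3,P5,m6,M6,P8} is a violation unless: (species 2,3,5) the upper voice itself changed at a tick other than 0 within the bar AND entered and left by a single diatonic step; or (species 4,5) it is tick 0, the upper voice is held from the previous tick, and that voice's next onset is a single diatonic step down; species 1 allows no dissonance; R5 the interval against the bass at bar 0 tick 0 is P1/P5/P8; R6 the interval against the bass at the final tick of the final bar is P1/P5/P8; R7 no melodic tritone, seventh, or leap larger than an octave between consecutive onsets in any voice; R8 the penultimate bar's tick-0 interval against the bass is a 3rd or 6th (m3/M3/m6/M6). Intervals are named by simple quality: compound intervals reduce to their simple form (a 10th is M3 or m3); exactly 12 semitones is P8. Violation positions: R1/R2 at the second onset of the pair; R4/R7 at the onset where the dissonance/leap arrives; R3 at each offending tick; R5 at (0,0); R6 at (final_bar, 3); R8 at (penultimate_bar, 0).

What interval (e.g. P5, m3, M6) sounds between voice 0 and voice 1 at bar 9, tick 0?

M6

voice 0=C3 voice 1=A3 -> M6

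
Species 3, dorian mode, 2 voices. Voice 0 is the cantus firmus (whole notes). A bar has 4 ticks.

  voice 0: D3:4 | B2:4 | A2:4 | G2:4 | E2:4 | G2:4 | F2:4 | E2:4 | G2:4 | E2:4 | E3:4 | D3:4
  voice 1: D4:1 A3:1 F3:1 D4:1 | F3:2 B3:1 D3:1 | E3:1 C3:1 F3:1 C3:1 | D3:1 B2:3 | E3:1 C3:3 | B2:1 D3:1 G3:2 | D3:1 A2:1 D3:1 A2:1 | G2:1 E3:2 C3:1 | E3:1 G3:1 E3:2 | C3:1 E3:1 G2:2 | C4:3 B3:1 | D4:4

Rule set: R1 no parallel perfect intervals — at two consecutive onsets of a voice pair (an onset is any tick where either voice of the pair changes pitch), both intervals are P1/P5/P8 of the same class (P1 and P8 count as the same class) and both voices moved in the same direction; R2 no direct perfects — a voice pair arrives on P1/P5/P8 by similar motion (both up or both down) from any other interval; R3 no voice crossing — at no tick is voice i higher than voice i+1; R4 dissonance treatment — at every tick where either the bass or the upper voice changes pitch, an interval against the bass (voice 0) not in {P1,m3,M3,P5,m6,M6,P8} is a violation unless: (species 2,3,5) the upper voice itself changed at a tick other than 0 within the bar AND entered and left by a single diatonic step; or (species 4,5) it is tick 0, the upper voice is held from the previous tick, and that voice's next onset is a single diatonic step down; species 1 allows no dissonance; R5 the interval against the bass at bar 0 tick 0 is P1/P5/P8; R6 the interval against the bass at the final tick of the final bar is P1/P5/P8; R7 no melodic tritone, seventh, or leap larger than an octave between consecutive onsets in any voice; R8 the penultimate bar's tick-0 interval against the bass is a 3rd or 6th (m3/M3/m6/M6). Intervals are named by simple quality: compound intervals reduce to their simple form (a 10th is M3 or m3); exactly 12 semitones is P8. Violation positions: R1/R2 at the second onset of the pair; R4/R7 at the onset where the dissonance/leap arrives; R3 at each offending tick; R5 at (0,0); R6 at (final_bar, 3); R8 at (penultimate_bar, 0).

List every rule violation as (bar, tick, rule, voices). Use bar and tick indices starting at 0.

bar 0: v0=D3 v1=D4 downbeat P8
bar 1: v0=B2 v1=F3 downbeat TT
bar 2: v0=A2 v1=E3 downbeat P5
bar 3: v0=G2 v1=D3 downbeat P5
bar 4: v0=E2 v1=E3 downbeat P8
bar 5: v0=G2 v1=B2 downbeat M3
bar 6: v0=F2 v1=D3 downbeat M6
bar 7: v0=E2 v1=G2 downbeat m3
bar 8: v0=G2 v1=E3 downbeat M6
bar 9: v0=E2 v1=C3 downbeat m6
bar 10: v0=E3 v1=C4 downbeat m6
bar 11: v0=D3 v1=D4 downbeat P8
  -> R4 @ bar 1 tick 0 v(0, 1): B2/F3 TT untreated
  -> R7 @ bar 1 tick 2 v(1,): F3->B3 leap 6st
  -> R7 @ bar 10 tick 0 v(1,): G2->C4 leap 17st

(1, 0, R4, (0, 1))
(1, 2, R7, (1,))
(10, 0, R7, (1,))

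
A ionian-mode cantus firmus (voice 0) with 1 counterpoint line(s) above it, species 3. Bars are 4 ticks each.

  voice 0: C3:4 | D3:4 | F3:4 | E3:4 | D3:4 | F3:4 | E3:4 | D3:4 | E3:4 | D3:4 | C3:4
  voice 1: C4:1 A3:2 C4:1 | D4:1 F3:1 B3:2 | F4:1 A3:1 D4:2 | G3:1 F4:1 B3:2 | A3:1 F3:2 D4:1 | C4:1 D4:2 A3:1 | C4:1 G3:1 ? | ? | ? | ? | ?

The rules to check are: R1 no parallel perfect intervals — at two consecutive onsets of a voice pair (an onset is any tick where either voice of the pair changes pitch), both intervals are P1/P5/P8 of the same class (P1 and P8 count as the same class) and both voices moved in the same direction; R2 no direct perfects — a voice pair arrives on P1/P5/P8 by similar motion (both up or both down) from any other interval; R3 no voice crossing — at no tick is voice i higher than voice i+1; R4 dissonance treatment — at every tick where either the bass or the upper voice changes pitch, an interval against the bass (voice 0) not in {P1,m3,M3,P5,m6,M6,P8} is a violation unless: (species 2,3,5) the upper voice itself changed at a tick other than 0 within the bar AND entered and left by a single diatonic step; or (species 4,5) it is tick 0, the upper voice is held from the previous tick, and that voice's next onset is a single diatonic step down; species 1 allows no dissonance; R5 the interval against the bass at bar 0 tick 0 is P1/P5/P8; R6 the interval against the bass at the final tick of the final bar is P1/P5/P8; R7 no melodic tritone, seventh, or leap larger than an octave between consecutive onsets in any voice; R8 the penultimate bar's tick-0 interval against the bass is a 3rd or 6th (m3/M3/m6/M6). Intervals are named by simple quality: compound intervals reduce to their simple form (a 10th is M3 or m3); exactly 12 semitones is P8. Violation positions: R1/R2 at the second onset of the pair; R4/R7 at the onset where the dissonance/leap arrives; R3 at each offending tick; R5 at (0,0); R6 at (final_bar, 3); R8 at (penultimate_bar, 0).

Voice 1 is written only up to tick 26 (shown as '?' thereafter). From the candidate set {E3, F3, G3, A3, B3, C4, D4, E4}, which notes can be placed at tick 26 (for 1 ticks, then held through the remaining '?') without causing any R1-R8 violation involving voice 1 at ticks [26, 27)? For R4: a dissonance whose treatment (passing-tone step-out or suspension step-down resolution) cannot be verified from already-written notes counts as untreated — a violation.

{B3, C4, E3, E4, G3}

E3: legal
F3: violates R4
G3: legal
A3: violates R4
B3: legal
C4: legal
D4: violates R4
E4: legal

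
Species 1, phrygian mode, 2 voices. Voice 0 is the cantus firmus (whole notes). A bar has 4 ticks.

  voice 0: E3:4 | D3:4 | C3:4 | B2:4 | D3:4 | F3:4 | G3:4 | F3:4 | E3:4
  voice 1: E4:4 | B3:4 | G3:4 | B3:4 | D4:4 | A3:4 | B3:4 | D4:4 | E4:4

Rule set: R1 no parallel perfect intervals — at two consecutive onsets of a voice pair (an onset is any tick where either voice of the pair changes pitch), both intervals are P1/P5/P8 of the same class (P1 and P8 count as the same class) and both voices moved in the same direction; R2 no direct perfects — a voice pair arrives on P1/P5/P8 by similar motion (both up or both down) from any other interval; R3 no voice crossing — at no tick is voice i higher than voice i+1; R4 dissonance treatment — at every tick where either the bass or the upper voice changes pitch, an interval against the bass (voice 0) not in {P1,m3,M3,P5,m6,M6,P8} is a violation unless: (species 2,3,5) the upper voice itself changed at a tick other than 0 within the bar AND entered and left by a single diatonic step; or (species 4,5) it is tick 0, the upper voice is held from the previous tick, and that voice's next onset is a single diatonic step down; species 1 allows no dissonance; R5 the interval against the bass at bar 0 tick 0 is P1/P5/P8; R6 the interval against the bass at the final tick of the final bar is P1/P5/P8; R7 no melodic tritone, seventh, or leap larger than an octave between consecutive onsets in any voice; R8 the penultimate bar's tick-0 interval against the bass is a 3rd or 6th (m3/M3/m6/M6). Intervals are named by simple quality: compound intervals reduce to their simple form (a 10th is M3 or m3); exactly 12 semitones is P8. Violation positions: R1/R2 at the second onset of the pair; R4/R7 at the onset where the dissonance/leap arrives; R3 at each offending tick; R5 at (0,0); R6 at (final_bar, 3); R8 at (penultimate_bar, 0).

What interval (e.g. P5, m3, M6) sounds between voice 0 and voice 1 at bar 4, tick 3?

voice 0=D3 voice 1=D4 -> P8

P8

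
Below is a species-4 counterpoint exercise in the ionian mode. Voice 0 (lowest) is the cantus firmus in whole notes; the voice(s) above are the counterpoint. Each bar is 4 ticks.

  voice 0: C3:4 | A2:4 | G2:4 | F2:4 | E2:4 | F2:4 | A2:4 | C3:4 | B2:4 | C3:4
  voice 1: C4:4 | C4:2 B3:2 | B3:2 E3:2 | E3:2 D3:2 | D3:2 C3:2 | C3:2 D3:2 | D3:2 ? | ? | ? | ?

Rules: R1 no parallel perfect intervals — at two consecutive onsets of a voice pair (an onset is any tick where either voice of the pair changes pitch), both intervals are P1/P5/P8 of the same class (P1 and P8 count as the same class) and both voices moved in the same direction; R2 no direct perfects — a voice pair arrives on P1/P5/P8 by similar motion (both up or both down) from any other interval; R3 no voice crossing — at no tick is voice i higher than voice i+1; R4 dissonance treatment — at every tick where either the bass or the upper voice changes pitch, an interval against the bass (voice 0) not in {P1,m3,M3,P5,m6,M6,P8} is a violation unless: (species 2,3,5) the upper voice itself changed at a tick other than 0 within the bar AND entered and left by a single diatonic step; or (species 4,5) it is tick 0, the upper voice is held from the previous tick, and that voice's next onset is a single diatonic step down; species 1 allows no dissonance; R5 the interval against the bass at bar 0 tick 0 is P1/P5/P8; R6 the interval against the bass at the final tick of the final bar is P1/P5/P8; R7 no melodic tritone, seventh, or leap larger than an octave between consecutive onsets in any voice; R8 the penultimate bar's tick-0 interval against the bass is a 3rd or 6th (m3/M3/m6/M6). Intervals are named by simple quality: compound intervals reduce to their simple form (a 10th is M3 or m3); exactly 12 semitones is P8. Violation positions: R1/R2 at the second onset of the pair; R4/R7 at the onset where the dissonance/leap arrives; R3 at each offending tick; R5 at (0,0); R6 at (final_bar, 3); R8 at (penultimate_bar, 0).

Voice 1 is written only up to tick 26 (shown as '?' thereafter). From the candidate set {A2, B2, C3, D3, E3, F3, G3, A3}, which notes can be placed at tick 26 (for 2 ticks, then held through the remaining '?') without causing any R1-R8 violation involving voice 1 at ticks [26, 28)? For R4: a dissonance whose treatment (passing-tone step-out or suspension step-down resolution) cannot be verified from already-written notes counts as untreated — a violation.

{A2, A3, C3, D3, E3, F3}

A2: legal
B2: violates R4
C3: legal
D3: legal
E3: legal
F3: legal
G3: violates R4
A3: legal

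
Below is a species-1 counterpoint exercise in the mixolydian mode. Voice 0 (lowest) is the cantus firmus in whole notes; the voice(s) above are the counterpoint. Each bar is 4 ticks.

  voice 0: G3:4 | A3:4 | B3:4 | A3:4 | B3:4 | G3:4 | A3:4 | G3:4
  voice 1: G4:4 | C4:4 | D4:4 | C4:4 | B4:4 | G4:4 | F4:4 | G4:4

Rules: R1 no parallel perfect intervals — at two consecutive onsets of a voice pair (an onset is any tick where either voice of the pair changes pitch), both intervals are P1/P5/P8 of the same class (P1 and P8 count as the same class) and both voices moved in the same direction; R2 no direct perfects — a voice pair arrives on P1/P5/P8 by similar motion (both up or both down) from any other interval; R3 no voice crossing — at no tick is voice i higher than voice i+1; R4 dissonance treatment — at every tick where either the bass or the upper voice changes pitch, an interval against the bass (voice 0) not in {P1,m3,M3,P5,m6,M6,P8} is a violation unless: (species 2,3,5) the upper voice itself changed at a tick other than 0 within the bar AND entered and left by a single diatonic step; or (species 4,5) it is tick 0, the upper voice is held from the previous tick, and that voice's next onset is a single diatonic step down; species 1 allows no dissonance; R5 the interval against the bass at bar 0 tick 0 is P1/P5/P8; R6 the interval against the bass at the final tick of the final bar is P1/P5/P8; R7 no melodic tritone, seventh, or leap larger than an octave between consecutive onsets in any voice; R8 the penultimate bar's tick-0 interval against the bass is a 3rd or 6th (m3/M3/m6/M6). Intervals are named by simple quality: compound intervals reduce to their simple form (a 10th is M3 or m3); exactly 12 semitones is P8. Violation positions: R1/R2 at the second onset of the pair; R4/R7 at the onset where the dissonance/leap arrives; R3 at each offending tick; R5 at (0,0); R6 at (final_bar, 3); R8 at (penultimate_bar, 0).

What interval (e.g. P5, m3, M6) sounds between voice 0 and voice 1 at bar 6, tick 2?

m6

voice 0=A3 voice 1=F4 -> m6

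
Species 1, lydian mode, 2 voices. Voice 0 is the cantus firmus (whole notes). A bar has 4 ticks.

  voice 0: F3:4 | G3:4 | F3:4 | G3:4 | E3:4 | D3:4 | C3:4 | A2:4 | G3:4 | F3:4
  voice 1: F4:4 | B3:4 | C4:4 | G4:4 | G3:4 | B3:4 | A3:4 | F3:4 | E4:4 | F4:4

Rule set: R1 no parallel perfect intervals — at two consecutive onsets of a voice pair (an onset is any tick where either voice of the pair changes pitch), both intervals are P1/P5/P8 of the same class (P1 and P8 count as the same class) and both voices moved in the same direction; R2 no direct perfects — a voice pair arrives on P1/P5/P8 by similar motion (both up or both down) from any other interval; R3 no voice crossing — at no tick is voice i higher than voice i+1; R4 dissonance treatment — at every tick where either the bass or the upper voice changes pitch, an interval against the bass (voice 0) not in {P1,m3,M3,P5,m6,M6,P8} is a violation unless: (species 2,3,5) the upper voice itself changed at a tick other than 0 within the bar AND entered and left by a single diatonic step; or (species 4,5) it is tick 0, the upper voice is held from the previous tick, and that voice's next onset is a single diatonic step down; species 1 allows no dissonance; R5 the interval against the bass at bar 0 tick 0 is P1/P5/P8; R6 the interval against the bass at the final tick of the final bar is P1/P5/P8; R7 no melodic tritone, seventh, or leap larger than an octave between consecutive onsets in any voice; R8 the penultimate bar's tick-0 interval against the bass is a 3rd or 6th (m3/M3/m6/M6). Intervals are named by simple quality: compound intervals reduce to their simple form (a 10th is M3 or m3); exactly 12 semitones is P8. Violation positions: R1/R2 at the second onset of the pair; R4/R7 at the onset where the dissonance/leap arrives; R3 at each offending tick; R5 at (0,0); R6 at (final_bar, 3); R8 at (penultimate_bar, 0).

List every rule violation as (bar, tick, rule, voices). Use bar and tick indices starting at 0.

bar 0: v0=F3 v1=F4 downbeat P8
bar 1: v0=G3 v1=B3 downbeat M3
bar 2: v0=F3 v1=C4 downbeat P5
bar 3: v0=G3 v1=G4 downbeat P8
bar 4: v0=E3 v1=G3 downbeat m3
bar 5: v0=D3 v1=B3 downbeat M6
bar 6: v0=C3 v1=A3 downbeat M6
bar 7: v0=A2 v1=F3 downbeat m6
bar 8: v0=G3 v1=E4 downbeat M6
bar 9: v0=F3 v1=F4 downbeat P8
  -> R7 @ bar 1 tick 0 v(1,): F4->B3 leap 6st
  -> R2 @ bar 3 tick 0 v(0, 1): F3/C4 P5 -> G3/G4 P8 similar
  -> R7 @ bar 8 tick 0 v(0,): A2->G3 leap 10st
  -> R7 @ bar 8 tick 0 v(1,): F3->E4 leap 11st

(1, 0, R7, (1,))
(3, 0, R2, (0, 1))
(8, 0, R7, (0,))
(8, 0, R7, (1,))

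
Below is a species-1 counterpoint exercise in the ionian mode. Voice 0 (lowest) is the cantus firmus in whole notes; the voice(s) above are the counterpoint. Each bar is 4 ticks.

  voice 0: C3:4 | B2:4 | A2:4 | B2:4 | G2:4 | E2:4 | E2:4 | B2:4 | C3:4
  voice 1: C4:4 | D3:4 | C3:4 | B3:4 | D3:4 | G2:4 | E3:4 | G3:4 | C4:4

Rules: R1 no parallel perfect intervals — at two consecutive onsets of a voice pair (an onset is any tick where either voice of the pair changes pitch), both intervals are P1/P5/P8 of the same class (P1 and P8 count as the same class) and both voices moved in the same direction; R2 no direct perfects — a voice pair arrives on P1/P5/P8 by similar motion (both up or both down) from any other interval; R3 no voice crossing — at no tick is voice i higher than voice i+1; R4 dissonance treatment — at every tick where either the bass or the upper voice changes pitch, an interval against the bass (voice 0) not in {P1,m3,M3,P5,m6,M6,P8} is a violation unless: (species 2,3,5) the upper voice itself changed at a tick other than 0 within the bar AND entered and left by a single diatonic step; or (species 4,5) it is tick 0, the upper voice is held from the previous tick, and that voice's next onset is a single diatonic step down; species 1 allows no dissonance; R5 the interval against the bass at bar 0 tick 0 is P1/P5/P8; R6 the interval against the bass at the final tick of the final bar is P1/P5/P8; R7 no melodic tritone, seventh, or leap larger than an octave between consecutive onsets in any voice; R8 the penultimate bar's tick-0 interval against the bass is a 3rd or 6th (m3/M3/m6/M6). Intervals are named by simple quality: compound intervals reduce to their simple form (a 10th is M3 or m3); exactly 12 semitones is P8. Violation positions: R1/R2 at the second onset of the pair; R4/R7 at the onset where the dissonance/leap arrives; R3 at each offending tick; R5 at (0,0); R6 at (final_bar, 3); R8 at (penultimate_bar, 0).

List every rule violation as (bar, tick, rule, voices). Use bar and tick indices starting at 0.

(1, 0, R7, (1,))
(3, 0, R2, (0, 1))
(3, 0, R7, (1,))
(4, 0, R2, (0, 1))
(8, 0, R2, (0, 1))

bar 0: v0=C3 v1=C4 downbeat P8
bar 1: v0=B2 v1=D3 downbeat m3
bar 2: v0=A2 v1=C3 downbeat m3
bar 3: v0=B2 v1=B3 downbeat P8
bar 4: v0=G2 v1=D3 downbeat P5
bar 5: v0=E2 v1=G2 downbeat m3
bar 6: v0=E2 v1=E3 downbeat P8
bar 7: v0=B2 v1=G3 downbeat m6
bar 8: v0=C3 v1=C4 downbeat P8
  -> R7 @ bar 1 tick 0 v(1,): C4->D3 leap 10st
  -> R2 @ bar 3 tick 0 v(0, 1): A2/C3 m3 -> B2/B3 P8 similar
  -> R7 @ bar 3 tick 0 v(1,): C3->B3 leap 11st
  -> R2 @ bar 4 tick 0 v(0, 1): B2/B3 P8 -> G2/D3 P5 similar
  -> R2 @ bar 8 tick 0 v(0, 1): B2/G3 m6 -> C3/C4 P8 similar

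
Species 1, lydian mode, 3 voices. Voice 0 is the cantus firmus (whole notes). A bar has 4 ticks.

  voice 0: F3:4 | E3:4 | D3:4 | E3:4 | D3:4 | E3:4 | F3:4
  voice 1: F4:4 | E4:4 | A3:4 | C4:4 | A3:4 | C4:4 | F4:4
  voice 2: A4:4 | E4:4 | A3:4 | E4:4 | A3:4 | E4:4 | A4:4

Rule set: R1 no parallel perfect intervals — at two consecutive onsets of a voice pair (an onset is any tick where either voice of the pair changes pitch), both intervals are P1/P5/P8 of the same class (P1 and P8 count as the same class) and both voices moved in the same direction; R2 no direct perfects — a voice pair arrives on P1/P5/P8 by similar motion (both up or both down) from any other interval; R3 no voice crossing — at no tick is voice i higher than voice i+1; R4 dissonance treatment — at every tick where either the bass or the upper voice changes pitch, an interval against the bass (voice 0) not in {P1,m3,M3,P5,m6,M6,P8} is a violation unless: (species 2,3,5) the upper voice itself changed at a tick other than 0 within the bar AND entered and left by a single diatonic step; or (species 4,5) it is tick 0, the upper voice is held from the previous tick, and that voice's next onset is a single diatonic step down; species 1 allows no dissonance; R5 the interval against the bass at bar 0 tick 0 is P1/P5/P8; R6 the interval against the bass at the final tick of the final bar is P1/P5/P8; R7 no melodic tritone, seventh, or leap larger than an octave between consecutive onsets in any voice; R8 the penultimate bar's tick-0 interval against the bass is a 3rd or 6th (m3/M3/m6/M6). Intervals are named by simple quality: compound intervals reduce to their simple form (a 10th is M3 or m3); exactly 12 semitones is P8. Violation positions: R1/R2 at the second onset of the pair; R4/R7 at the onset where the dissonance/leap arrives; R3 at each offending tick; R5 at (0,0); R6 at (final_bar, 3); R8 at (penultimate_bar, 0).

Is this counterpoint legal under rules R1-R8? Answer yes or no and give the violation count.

No (15 violations)

bar 0: v0=F3 v1=F4 v2=A4 (M3)
bar 1: v0=E3 v1=E4 v2=E4 (P8)
bar 2: v0=D3 v1=A3 v2=A3 (P5)
bar 3: v0=E3 v1=C4 v2=E4 (P8)
bar 4: v0=D3 v1=A3 v2=A3 (P5)
bar 5: v0=E3 v1=C4 v2=E4 (P8)
bar 6: v0=F3 v1=F4 v2=A4 (M3)
  R5 @ bar0.0: opens on M3
  R1 @ bar1.0: F3/F4 P8 -> E3/E4 P8 similar
  R2 @ bar1.0: F3/A4 M3 -> E3/E4 P8 similar
  R2 @ bar1.0: F4/A4 M3 -> E4/E4 P1 similar
  R1 @ bar2.0: E4/E4 P1 -> A3/A3 P1 similar
  R2 @ bar2.0: E3/E4 P8 -> D3/A3 P5 similar
  R2 @ bar2.0: E3/E4 P8 -> D3/A3 P5 similar
  R2 @ bar3.0: D3/A3 P5 -> E3/E4 P8 similar
  R2 @ bar4.0: E3/C4 m6 -> D3/A3 P5 similar
  R2 @ bar4.0: E3/E4 P8 -> D3/A3 P5 similar
  R2 @ bar4.0: C4/E4 M3 -> A3/A3 P1 similar
  R2 @ bar5.0: D3/A3 P5 -> E3/E4 P8 similar
  R8 @ bar5.0: penult P8 not 3rd/6th
  R2 @ bar6.0: E3/C4 m6 -> F3/F4 P8 similar
  R6 @ bar6.3: closes on M3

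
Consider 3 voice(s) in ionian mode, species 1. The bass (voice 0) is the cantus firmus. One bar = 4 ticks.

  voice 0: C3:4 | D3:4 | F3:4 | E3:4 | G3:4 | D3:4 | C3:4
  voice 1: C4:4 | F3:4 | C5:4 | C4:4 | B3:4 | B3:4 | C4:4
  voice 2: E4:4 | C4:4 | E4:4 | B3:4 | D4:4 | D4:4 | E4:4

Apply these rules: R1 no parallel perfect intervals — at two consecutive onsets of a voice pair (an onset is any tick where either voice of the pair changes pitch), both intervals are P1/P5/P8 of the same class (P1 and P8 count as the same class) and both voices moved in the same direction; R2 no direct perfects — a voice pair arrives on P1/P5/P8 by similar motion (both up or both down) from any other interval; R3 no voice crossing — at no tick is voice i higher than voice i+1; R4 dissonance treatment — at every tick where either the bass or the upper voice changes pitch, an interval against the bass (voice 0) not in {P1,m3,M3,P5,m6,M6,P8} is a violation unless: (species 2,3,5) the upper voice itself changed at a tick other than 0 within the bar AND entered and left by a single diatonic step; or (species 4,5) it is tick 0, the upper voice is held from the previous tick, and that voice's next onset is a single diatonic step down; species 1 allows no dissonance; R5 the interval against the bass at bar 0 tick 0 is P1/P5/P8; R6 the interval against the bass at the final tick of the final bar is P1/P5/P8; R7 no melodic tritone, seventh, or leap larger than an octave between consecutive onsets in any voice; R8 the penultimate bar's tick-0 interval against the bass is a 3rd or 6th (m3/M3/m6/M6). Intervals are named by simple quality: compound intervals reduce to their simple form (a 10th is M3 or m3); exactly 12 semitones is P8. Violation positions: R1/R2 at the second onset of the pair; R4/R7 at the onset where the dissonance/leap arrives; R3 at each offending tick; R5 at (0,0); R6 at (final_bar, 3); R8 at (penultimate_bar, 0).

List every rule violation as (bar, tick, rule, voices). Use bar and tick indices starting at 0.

(0, 0, R5, (0, 2))
(1, 0, R2, (1, 2))
(1, 0, R4, (0, 2))
(2, 0, R2, (0, 1))
(2, 0, R3, (1, 2))
(2, 0, R4, (0, 2))
(2, 0, R7, (1,))
(2, 1, R3, (1, 2))
(2, 2, R3, (1, 2))
(2, 3, R3, (1, 2))
(3, 0, R2, (0, 2))
(3, 0, R3, (1, 2))
(3, 1, R3, (1, 2))
(3, 2, R3, (1, 2))
(3, 3, R3, (1, 2))
(4, 0, R1, (0, 2))
(5, 0, R8, (0, 2))
(6, 3, R6, (0, 2))

bar 0: v0=C3 v1=C4 v2=E4 downbeat M3
bar 1: v0=D3 v1=F3 v2=C4 downbeat m7
bar 2: v0=F3 v1=C5 v2=E4 downbeat M7
bar 3: v0=E3 v1=C4 v2=B3 downbeat P5
bar 4: v0=G3 v1=B3 v2=D4 downbeat P5
bar 5: v0=D3 v1=B3 v2=D4 downbeat P8
bar 6: v0=C3 v1=C4 v2=E4 downbeat M3
  -> R5 @ bar 0 tick 0 v(0, 2): opens on M3
  -> R2 @ bar 1 tick 0 v(1, 2): C4/E4 M3 -> F3/C4 P5 similar
  -> R4 @ bar 1 tick 0 v(0, 2): D3/C4 m7 untreated
  -> R2 @ bar 2 tick 0 v(0, 1): D3/F3 m3 -> F3/C5 P5 similar
  -> R3 @ bar 2 tick 0 v(1, 2): C5 above E4
  -> R4 @ bar 2 tick 0 v(0, 2): F3/E4 M7 untreated
  -> R7 @ bar 2 tick 0 v(1,): F3->C5 leap 19st
  -> R3 @ bar 2 tick 1 v(1, 2): C5 above E4
  -> R3 @ bar 2 tick 2 v(1, 2): C5 above E4
  -> R3 @ bar 2 tick 3 v(1, 2): C5 above E4
  -> R2 @ bar 3 tick 0 v(0, 2): F3/E4 M7 -> E3/B3 P5 similar
  -> R3 @ bar 3 tick 0 v(1, 2): C4 above B3
  -> R3 @ bar 3 tick 1 v(1, 2): C4 above B3
  -> R3 @ bar 3 tick 2 v(1, 2): C4 above B3
  -> R3 @ bar 3 tick 3 v(1, 2): C4 above B3
  -> R1 @ bar 4 tick 0 v(0, 2): E3/B3 P5 -> G3/D4 P5 similar
  -> R8 @ bar 5 tick 0 v(0, 2): penult P8 not 3rd/6th
  -> R6 @ bar 6 tick 3 v(0, 2): closes on M3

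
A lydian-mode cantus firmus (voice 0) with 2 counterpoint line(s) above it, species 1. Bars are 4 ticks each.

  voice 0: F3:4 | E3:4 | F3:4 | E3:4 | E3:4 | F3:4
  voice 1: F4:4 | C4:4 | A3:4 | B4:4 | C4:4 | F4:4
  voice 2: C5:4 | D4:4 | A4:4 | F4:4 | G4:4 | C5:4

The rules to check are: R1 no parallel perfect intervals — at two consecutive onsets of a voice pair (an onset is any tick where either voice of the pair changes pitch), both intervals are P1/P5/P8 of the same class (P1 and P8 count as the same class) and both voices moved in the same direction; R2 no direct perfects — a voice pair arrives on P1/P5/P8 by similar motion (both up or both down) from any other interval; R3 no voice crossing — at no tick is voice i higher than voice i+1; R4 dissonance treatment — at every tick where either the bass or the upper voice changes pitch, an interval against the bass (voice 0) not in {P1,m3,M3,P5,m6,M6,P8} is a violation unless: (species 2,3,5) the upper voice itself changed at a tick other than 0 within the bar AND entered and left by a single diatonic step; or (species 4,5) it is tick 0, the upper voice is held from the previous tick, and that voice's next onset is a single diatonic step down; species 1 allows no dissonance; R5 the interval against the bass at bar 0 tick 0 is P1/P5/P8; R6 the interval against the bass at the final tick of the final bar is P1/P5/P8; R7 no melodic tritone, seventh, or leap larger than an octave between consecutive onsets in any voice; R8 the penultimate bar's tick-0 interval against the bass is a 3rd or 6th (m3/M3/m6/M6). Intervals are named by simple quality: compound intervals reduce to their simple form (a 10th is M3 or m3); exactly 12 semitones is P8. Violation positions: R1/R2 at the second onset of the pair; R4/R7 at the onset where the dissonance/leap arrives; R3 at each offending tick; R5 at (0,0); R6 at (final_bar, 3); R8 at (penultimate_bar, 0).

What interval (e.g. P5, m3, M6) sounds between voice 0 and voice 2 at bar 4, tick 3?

voice 0=E3 voice 2=G4 -> m3

m3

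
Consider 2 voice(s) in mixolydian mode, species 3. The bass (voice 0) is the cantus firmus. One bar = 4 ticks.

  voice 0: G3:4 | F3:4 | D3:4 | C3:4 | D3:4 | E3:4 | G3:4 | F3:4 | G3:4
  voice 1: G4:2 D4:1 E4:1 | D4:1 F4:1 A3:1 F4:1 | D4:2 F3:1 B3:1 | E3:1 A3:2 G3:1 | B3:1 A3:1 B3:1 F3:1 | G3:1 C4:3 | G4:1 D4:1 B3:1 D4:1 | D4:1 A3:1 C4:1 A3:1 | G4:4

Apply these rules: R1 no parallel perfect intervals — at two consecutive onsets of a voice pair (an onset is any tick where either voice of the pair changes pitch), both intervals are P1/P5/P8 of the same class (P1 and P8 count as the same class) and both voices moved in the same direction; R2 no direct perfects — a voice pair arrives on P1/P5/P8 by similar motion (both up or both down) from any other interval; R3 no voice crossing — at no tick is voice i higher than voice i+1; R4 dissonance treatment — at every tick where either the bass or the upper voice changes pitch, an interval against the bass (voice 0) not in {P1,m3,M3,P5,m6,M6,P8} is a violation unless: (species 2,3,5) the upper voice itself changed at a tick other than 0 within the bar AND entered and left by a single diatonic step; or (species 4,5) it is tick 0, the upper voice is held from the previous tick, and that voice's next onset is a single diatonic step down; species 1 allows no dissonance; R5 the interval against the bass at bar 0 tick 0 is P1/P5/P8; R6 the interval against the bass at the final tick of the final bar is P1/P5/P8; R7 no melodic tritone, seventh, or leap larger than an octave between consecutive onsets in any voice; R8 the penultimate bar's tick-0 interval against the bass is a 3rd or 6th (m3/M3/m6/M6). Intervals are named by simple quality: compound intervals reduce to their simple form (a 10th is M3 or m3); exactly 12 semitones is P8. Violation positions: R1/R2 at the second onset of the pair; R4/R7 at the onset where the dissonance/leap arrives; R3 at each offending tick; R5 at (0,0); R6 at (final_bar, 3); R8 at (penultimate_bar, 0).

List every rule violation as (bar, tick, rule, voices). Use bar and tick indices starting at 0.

bar 0: v0=G3 v1=G4 downbeat P8
bar 1: v0=F3 v1=D4 downbeat M6
bar 2: v0=D3 v1=D4 downbeat P8
bar 3: v0=C3 v1=E3 downbeat M3
bar 4: v0=D3 v1=B3 downbeat M6
bar 5: v0=E3 v1=G3 downbeat m3
bar 6: v0=G3 v1=G4 downbeat P8
bar 7: v0=F3 v1=D4 downbeat M6
bar 8: v0=G3 v1=G4 downbeat P8
  -> R1 @ bar 2 tick 0 v(0, 1): F3/F4 P8 -> D3/D4 P8 similar
  -> R7 @ bar 2 tick 3 v(1,): F3->B3 leap 6st
  -> R7 @ bar 4 tick 3 v(1,): B3->F3 leap 6st
  -> R2 @ bar 6 tick 0 v(0, 1): E3/C4 m6 -> G3/G4 P8 similar
  -> R2 @ bar 8 tick 0 v(0, 1): F3/A3 M3 -> G3/G4 P8 similar
  -> R7 @ bar 8 tick 0 v(1,): A3->G4 leap 10st

(2, 0, R1, (0, 1))
(2, 3, R7, (1,))
(4, 3, R7, (1,))
(6, 0, R2, (0, 1))
(8, 0, R2, (0, 1))
(8, 0, R7, (1,))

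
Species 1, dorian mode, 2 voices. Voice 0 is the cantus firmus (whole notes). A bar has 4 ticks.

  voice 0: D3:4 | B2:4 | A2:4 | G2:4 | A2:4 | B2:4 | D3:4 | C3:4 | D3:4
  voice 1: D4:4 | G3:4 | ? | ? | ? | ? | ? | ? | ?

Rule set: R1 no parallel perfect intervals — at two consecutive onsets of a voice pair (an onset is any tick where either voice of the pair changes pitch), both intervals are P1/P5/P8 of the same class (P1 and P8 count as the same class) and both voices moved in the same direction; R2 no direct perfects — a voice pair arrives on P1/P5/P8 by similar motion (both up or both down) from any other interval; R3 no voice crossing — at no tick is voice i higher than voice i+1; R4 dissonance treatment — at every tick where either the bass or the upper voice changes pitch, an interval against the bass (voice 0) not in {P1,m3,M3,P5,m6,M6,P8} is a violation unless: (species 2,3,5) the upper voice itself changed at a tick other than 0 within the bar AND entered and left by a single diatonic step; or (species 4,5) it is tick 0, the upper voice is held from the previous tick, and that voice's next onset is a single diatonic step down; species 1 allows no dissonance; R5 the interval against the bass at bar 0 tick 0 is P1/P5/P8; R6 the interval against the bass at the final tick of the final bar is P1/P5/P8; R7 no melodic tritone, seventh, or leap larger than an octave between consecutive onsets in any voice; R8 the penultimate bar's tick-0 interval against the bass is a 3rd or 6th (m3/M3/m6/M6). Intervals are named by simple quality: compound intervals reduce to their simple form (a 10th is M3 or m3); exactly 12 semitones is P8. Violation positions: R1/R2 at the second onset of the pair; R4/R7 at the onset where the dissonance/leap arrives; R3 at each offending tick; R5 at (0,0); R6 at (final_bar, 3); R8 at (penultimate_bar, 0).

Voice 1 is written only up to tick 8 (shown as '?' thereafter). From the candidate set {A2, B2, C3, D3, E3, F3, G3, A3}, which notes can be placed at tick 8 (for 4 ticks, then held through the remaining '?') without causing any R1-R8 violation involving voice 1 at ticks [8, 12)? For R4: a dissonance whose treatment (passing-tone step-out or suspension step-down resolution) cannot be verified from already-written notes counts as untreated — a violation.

A2: violates R2,R7
B2: violates R4
C3: legal
D3: violates R4
E3: violates R2
F3: legal
G3: violates R4
A3: legal

{A3, C3, F3}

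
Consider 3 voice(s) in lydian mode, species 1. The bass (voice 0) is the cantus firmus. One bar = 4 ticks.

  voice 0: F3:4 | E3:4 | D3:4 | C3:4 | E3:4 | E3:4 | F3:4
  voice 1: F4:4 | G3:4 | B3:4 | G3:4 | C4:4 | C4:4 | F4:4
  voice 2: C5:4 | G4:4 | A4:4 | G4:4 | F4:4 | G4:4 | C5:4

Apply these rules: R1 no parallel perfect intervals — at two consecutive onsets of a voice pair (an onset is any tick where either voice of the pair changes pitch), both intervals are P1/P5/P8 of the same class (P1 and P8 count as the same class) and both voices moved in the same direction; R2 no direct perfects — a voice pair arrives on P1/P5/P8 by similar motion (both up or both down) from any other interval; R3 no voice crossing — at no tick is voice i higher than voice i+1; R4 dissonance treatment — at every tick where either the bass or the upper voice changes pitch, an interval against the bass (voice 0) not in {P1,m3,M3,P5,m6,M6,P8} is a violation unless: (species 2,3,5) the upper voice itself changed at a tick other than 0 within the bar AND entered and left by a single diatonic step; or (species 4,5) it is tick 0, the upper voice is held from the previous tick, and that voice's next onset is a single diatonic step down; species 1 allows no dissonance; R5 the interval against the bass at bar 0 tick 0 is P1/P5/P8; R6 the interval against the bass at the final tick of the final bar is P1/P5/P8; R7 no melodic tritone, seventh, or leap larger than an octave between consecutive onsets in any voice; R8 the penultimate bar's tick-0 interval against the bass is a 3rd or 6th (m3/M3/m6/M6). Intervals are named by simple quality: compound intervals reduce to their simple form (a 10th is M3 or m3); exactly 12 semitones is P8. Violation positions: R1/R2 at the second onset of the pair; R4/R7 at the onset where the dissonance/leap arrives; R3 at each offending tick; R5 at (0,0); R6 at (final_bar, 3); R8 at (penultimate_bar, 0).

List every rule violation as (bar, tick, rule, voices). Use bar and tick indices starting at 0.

bar 0: v0=F3 v1=F4 v2=C5 downbeat P5
bar 1: v0=E3 v1=G3 v2=G4 downbeat m3
bar 2: v0=D3 v1=B3 v2=A4 downbeat P5
bar 3: v0=C3 v1=G3 v2=G4 downbeat P5
bar 4: v0=E3 v1=C4 v2=F4 downbeat m2
bar 5: v0=E3 v1=C4 v2=G4 downbeat m3
bar 6: v0=F3 v1=F4 v2=C5 downbeat P5
  -> R2 @ bar 1 tick 0 v(1, 2): F4/C5 P5 -> G3/G4 P8 similar
  -> R7 @ bar 1 tick 0 v(1,): F4->G3 leap 10st
  -> R1 @ bar 3 tick 0 v(0, 2): D3/A4 P5 -> C3/G4 P5 similar
  -> R2 @ bar 3 tick 0 v(0, 1): D3/B3 M6 -> C3/G3 P5 similar
  -> R2 @ bar 3 tick 0 v(1, 2): B3/A4 m7 -> G3/G4 P8 similar
  -> R4 @ bar 4 tick 0 v(0, 2): E3/F4 m2 untreated
  -> R1 @ bar 6 tick 0 v(1, 2): C4/G4 P5 -> F4/C5 P5 similar
  -> R2 @ bar 6 tick 0 v(0, 1): E3/C4 m6 -> F3/F4 P8 similar
  -> R2 @ bar 6 tick 0 v(0, 2): E3/G4 m3 -> F3/C5 P5 similar

(1, 0, R2, (1, 2))
(1, 0, R7, (1,))
(3, 0, R1, (0, 2))
(3, 0, R2, (0, 1))
(3, 0, R2, (1, 2))
(4, 0, R4, (0, 2))
(6, 0, R1, (1, 2))
(6, 0, R2, (0, 1))
(6, 0, R2, (0, 2))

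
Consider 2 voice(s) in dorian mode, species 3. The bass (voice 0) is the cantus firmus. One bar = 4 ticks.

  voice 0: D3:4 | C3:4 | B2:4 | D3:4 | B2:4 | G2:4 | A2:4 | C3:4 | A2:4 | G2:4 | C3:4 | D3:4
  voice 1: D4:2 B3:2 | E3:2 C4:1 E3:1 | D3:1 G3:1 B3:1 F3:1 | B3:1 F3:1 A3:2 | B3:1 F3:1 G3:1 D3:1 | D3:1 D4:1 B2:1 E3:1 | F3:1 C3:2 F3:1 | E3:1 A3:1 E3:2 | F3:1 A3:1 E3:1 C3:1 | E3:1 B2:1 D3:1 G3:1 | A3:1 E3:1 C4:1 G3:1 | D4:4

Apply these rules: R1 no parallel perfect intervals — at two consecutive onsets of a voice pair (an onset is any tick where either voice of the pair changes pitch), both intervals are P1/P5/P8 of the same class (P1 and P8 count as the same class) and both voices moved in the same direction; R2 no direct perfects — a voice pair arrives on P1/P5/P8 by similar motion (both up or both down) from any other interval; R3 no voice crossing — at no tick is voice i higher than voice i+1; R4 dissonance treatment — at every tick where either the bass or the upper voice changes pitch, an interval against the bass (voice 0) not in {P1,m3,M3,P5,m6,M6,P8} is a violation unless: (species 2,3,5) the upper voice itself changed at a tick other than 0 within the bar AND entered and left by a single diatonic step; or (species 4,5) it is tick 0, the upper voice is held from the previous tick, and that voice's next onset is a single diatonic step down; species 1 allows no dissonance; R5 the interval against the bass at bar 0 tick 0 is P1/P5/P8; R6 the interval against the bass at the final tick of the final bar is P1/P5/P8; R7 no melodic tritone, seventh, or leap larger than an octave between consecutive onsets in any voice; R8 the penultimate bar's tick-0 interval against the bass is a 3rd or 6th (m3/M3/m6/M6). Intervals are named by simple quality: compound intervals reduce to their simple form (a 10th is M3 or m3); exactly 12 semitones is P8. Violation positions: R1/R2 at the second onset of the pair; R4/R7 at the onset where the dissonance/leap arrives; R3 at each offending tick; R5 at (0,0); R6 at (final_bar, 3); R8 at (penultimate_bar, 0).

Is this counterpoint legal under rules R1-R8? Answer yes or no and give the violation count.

No (8 violations)

bar 0: v0=D3 v1=D4 (P8)
bar 1: v0=C3 v1=E3 (M3)
bar 2: v0=B2 v1=D3 (m3)
bar 3: v0=D3 v1=B3 (M6)
bar 4: v0=B2 v1=B3 (P8)
bar 5: v0=G2 v1=D3 (P5)
bar 6: v0=A2 v1=F3 (m6)
bar 7: v0=C3 v1=E3 (M3)
bar 8: v0=A2 v1=F3 (m6)
bar 9: v0=G2 v1=E3 (M6)
bar 10: v0=C3 v1=A3 (M6)
bar 11: v0=D3 v1=D4 (P8)
  R4 @ bar2.3: B2/F3 TT untreated
  R7 @ bar2.3: B3->F3 leap 6st
  R7 @ bar3.0: F3->B3 leap 6st
  R7 @ bar3.1: B3->F3 leap 6st
  R4 @ bar4.1: B2/F3 TT untreated
  R7 @ bar4.1: B3->F3 leap 6st
  R7 @ bar5.2: D4->B2 leap 15st
  R2 @ bar11.0: C3/G3 P5 -> D3/D4 P8 similar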